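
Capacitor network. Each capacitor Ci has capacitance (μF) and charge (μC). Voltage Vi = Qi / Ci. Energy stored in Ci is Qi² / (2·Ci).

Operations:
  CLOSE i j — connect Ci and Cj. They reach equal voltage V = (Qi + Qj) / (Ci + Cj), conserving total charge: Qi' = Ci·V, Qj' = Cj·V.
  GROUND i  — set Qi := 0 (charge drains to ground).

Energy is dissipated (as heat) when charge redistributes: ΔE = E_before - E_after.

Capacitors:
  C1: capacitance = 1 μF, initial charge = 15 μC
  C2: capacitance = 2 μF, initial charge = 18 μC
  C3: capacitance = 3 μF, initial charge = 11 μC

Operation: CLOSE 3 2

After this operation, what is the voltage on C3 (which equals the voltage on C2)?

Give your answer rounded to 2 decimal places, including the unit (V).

Answer: 5.80 V

Derivation:
Initial: C1(1μF, Q=15μC, V=15.00V), C2(2μF, Q=18μC, V=9.00V), C3(3μF, Q=11μC, V=3.67V)
Op 1: CLOSE 3-2: Q_total=29.00, C_total=5.00, V=5.80; Q3=17.40, Q2=11.60; dissipated=17.067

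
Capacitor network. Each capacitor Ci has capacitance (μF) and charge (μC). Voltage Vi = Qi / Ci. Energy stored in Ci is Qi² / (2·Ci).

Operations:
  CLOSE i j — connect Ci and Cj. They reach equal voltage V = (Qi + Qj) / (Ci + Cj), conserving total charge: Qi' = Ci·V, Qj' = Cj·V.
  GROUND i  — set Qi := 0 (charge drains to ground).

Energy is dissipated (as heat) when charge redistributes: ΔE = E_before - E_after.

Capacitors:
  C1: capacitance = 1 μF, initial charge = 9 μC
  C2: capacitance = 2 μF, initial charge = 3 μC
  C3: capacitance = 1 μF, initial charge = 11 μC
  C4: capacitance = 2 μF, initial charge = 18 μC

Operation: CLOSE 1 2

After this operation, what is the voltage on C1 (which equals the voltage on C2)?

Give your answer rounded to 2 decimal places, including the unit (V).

Answer: 4.00 V

Derivation:
Initial: C1(1μF, Q=9μC, V=9.00V), C2(2μF, Q=3μC, V=1.50V), C3(1μF, Q=11μC, V=11.00V), C4(2μF, Q=18μC, V=9.00V)
Op 1: CLOSE 1-2: Q_total=12.00, C_total=3.00, V=4.00; Q1=4.00, Q2=8.00; dissipated=18.750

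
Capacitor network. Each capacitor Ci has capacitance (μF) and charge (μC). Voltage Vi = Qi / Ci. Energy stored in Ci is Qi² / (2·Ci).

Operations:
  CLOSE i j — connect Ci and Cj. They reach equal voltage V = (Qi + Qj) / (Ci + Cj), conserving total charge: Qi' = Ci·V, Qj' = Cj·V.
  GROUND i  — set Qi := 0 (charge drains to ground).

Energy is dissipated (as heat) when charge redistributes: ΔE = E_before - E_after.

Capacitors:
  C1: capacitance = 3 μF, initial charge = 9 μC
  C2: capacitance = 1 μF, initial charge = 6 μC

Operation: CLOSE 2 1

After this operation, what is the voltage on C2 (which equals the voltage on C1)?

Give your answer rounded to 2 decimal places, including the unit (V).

Answer: 3.75 V

Derivation:
Initial: C1(3μF, Q=9μC, V=3.00V), C2(1μF, Q=6μC, V=6.00V)
Op 1: CLOSE 2-1: Q_total=15.00, C_total=4.00, V=3.75; Q2=3.75, Q1=11.25; dissipated=3.375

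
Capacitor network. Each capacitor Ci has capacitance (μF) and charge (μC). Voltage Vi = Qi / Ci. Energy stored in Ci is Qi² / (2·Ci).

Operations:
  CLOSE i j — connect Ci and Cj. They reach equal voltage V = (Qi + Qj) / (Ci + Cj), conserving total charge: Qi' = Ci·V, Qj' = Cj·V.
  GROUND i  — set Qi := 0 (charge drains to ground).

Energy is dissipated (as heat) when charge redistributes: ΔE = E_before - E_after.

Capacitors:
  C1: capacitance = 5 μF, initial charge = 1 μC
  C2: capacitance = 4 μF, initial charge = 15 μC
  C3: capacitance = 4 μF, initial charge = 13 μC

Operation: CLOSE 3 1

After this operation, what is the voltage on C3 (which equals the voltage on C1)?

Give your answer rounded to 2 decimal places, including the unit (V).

Initial: C1(5μF, Q=1μC, V=0.20V), C2(4μF, Q=15μC, V=3.75V), C3(4μF, Q=13μC, V=3.25V)
Op 1: CLOSE 3-1: Q_total=14.00, C_total=9.00, V=1.56; Q3=6.22, Q1=7.78; dissipated=10.336

Answer: 1.56 V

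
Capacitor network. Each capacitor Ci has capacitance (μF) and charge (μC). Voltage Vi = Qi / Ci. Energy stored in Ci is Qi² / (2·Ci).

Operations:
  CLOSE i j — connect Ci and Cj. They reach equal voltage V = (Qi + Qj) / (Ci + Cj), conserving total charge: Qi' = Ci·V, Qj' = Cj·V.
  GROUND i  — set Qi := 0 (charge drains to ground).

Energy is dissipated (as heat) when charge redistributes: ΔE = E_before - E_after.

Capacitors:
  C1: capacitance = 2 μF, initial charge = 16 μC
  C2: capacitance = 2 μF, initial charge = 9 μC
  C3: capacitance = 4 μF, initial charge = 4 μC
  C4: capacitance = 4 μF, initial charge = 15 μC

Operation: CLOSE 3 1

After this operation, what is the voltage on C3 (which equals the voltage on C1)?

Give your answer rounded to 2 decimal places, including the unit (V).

Initial: C1(2μF, Q=16μC, V=8.00V), C2(2μF, Q=9μC, V=4.50V), C3(4μF, Q=4μC, V=1.00V), C4(4μF, Q=15μC, V=3.75V)
Op 1: CLOSE 3-1: Q_total=20.00, C_total=6.00, V=3.33; Q3=13.33, Q1=6.67; dissipated=32.667

Answer: 3.33 V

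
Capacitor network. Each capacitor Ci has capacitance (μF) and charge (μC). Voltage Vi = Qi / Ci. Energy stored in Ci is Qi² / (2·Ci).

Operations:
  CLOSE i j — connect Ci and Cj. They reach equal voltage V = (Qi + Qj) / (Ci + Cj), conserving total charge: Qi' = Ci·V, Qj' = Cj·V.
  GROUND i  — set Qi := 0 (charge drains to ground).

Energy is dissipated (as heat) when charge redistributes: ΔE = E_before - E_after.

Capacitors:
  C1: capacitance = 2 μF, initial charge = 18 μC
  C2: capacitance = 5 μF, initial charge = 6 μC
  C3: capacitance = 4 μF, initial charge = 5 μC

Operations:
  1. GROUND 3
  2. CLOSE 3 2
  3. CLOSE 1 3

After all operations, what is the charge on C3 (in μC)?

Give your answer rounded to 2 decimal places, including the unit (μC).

Initial: C1(2μF, Q=18μC, V=9.00V), C2(5μF, Q=6μC, V=1.20V), C3(4μF, Q=5μC, V=1.25V)
Op 1: GROUND 3: Q3=0; energy lost=3.125
Op 2: CLOSE 3-2: Q_total=6.00, C_total=9.00, V=0.67; Q3=2.67, Q2=3.33; dissipated=1.600
Op 3: CLOSE 1-3: Q_total=20.67, C_total=6.00, V=3.44; Q1=6.89, Q3=13.78; dissipated=46.296
Final charges: Q1=6.89, Q2=3.33, Q3=13.78

Answer: 13.78 μC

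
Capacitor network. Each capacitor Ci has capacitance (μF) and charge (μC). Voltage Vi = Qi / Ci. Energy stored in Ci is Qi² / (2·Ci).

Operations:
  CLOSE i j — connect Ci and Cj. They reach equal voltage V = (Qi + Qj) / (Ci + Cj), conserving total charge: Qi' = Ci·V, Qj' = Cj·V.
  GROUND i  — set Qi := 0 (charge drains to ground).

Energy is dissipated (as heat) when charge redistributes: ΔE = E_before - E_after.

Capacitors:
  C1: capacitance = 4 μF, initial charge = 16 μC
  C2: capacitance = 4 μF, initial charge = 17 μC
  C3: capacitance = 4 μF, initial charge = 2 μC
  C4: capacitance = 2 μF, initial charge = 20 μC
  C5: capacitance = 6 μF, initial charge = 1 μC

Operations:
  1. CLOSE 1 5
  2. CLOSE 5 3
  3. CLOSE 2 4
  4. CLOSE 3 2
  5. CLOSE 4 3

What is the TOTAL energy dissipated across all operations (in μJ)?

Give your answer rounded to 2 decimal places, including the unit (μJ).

Initial: C1(4μF, Q=16μC, V=4.00V), C2(4μF, Q=17μC, V=4.25V), C3(4μF, Q=2μC, V=0.50V), C4(2μF, Q=20μC, V=10.00V), C5(6μF, Q=1μC, V=0.17V)
Op 1: CLOSE 1-5: Q_total=17.00, C_total=10.00, V=1.70; Q1=6.80, Q5=10.20; dissipated=17.633
Op 2: CLOSE 5-3: Q_total=12.20, C_total=10.00, V=1.22; Q5=7.32, Q3=4.88; dissipated=1.728
Op 3: CLOSE 2-4: Q_total=37.00, C_total=6.00, V=6.17; Q2=24.67, Q4=12.33; dissipated=22.042
Op 4: CLOSE 3-2: Q_total=29.55, C_total=8.00, V=3.69; Q3=14.77, Q2=14.77; dissipated=24.470
Op 5: CLOSE 4-3: Q_total=27.11, C_total=6.00, V=4.52; Q4=9.04, Q3=18.07; dissipated=4.078
Total dissipated: 69.951 μJ

Answer: 69.95 μJ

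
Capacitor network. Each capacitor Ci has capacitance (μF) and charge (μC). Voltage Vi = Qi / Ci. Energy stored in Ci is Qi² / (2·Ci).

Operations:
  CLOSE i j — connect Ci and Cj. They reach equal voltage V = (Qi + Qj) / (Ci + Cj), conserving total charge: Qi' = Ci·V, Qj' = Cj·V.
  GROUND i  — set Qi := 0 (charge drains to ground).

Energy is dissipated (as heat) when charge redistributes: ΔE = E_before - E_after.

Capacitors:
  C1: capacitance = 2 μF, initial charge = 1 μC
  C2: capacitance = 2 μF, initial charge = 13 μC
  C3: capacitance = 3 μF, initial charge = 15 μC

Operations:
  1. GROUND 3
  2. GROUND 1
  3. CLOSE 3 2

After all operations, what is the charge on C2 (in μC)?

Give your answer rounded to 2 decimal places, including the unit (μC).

Answer: 5.20 μC

Derivation:
Initial: C1(2μF, Q=1μC, V=0.50V), C2(2μF, Q=13μC, V=6.50V), C3(3μF, Q=15μC, V=5.00V)
Op 1: GROUND 3: Q3=0; energy lost=37.500
Op 2: GROUND 1: Q1=0; energy lost=0.250
Op 3: CLOSE 3-2: Q_total=13.00, C_total=5.00, V=2.60; Q3=7.80, Q2=5.20; dissipated=25.350
Final charges: Q1=0.00, Q2=5.20, Q3=7.80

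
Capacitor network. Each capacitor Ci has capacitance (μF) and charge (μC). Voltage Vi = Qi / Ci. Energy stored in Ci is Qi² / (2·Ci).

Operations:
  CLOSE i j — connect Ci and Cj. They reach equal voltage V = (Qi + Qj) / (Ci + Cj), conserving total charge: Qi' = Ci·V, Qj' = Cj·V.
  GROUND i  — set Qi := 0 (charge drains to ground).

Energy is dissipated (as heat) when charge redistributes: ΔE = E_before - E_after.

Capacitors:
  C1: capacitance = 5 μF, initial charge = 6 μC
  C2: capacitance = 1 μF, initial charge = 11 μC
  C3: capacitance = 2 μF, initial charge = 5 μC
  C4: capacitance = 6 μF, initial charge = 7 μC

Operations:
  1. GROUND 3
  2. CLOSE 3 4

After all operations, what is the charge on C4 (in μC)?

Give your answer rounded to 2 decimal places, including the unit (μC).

Answer: 5.25 μC

Derivation:
Initial: C1(5μF, Q=6μC, V=1.20V), C2(1μF, Q=11μC, V=11.00V), C3(2μF, Q=5μC, V=2.50V), C4(6μF, Q=7μC, V=1.17V)
Op 1: GROUND 3: Q3=0; energy lost=6.250
Op 2: CLOSE 3-4: Q_total=7.00, C_total=8.00, V=0.88; Q3=1.75, Q4=5.25; dissipated=1.021
Final charges: Q1=6.00, Q2=11.00, Q3=1.75, Q4=5.25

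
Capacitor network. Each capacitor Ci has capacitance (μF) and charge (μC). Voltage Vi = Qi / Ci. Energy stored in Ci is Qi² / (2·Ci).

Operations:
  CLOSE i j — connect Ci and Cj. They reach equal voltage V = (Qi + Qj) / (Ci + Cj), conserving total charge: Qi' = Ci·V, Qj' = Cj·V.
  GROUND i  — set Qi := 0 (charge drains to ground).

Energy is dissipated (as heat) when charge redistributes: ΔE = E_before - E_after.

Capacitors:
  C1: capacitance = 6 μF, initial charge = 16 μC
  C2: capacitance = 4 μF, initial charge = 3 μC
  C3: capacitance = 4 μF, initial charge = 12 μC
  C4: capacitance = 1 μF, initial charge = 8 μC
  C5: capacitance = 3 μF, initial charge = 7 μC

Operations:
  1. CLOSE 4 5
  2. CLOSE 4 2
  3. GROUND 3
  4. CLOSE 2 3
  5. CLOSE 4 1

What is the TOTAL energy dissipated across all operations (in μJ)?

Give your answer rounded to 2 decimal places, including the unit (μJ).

Initial: C1(6μF, Q=16μC, V=2.67V), C2(4μF, Q=3μC, V=0.75V), C3(4μF, Q=12μC, V=3.00V), C4(1μF, Q=8μC, V=8.00V), C5(3μF, Q=7μC, V=2.33V)
Op 1: CLOSE 4-5: Q_total=15.00, C_total=4.00, V=3.75; Q4=3.75, Q5=11.25; dissipated=12.042
Op 2: CLOSE 4-2: Q_total=6.75, C_total=5.00, V=1.35; Q4=1.35, Q2=5.40; dissipated=3.600
Op 3: GROUND 3: Q3=0; energy lost=18.000
Op 4: CLOSE 2-3: Q_total=5.40, C_total=8.00, V=0.68; Q2=2.70, Q3=2.70; dissipated=1.823
Op 5: CLOSE 4-1: Q_total=17.35, C_total=7.00, V=2.48; Q4=2.48, Q1=14.87; dissipated=0.743
Total dissipated: 36.207 μJ

Answer: 36.21 μJ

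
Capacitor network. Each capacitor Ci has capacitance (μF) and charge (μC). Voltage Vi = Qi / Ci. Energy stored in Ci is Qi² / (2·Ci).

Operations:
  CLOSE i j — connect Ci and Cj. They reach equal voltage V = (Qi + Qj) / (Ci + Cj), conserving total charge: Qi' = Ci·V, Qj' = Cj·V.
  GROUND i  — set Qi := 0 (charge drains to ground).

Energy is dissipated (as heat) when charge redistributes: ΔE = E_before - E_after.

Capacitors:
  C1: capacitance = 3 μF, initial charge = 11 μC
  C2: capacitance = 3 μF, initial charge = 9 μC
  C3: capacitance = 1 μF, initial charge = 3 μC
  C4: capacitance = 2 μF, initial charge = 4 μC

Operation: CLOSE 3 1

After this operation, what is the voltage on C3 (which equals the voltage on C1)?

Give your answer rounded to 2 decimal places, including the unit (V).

Initial: C1(3μF, Q=11μC, V=3.67V), C2(3μF, Q=9μC, V=3.00V), C3(1μF, Q=3μC, V=3.00V), C4(2μF, Q=4μC, V=2.00V)
Op 1: CLOSE 3-1: Q_total=14.00, C_total=4.00, V=3.50; Q3=3.50, Q1=10.50; dissipated=0.167

Answer: 3.50 V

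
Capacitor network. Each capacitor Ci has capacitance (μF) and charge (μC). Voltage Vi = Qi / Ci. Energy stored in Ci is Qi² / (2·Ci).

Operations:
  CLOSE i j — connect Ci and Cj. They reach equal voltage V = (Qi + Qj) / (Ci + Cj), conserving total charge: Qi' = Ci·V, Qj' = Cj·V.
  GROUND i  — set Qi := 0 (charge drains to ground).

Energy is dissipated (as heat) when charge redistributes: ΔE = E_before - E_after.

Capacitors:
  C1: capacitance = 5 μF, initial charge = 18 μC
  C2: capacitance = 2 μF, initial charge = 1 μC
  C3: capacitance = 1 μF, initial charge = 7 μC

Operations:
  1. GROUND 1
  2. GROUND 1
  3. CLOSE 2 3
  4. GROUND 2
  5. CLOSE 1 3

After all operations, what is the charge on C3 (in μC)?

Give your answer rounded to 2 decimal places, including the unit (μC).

Initial: C1(5μF, Q=18μC, V=3.60V), C2(2μF, Q=1μC, V=0.50V), C3(1μF, Q=7μC, V=7.00V)
Op 1: GROUND 1: Q1=0; energy lost=32.400
Op 2: GROUND 1: Q1=0; energy lost=0.000
Op 3: CLOSE 2-3: Q_total=8.00, C_total=3.00, V=2.67; Q2=5.33, Q3=2.67; dissipated=14.083
Op 4: GROUND 2: Q2=0; energy lost=7.111
Op 5: CLOSE 1-3: Q_total=2.67, C_total=6.00, V=0.44; Q1=2.22, Q3=0.44; dissipated=2.963
Final charges: Q1=2.22, Q2=0.00, Q3=0.44

Answer: 0.44 μC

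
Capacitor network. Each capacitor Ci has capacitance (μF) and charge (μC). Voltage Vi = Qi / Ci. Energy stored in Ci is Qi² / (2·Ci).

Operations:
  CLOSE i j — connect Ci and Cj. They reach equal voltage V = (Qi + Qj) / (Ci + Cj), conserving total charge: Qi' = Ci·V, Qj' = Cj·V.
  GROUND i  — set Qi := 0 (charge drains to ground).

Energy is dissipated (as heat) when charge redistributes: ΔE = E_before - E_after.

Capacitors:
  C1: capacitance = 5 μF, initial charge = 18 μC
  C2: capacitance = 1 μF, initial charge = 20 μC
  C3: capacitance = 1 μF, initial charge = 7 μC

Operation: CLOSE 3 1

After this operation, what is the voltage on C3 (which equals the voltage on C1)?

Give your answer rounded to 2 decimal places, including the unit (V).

Answer: 4.17 V

Derivation:
Initial: C1(5μF, Q=18μC, V=3.60V), C2(1μF, Q=20μC, V=20.00V), C3(1μF, Q=7μC, V=7.00V)
Op 1: CLOSE 3-1: Q_total=25.00, C_total=6.00, V=4.17; Q3=4.17, Q1=20.83; dissipated=4.817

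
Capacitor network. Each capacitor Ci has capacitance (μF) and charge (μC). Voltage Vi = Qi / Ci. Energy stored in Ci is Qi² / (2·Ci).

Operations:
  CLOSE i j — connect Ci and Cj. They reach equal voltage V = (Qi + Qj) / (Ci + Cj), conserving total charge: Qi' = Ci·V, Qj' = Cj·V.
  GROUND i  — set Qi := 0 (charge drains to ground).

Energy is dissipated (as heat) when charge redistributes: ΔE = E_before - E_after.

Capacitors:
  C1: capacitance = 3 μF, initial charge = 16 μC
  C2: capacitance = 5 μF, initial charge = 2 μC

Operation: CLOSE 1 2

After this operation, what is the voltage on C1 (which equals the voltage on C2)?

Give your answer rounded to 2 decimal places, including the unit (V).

Initial: C1(3μF, Q=16μC, V=5.33V), C2(5μF, Q=2μC, V=0.40V)
Op 1: CLOSE 1-2: Q_total=18.00, C_total=8.00, V=2.25; Q1=6.75, Q2=11.25; dissipated=22.817

Answer: 2.25 V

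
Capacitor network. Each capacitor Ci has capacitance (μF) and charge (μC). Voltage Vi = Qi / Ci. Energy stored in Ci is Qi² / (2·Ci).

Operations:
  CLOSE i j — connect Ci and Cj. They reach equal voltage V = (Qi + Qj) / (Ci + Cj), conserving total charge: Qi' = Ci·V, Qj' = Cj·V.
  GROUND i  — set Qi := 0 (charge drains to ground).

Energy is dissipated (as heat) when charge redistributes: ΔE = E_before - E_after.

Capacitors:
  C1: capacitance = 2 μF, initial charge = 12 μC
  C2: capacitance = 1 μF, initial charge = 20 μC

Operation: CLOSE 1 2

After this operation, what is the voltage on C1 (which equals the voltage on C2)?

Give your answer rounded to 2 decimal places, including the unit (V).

Initial: C1(2μF, Q=12μC, V=6.00V), C2(1μF, Q=20μC, V=20.00V)
Op 1: CLOSE 1-2: Q_total=32.00, C_total=3.00, V=10.67; Q1=21.33, Q2=10.67; dissipated=65.333

Answer: 10.67 V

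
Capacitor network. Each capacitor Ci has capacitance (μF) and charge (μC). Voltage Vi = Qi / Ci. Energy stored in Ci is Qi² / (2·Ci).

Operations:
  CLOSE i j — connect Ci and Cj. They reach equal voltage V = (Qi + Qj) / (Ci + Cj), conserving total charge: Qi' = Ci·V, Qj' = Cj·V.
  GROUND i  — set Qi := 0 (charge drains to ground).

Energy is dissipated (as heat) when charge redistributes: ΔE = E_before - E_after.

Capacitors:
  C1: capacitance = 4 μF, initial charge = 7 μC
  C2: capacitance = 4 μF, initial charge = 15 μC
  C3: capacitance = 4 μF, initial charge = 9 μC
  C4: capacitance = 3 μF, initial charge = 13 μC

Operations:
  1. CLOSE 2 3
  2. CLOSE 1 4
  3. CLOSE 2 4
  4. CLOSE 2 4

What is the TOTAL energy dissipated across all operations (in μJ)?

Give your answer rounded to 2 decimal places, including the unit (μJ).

Initial: C1(4μF, Q=7μC, V=1.75V), C2(4μF, Q=15μC, V=3.75V), C3(4μF, Q=9μC, V=2.25V), C4(3μF, Q=13μC, V=4.33V)
Op 1: CLOSE 2-3: Q_total=24.00, C_total=8.00, V=3.00; Q2=12.00, Q3=12.00; dissipated=2.250
Op 2: CLOSE 1-4: Q_total=20.00, C_total=7.00, V=2.86; Q1=11.43, Q4=8.57; dissipated=5.720
Op 3: CLOSE 2-4: Q_total=20.57, C_total=7.00, V=2.94; Q2=11.76, Q4=8.82; dissipated=0.017
Op 4: CLOSE 2-4: Q_total=20.57, C_total=7.00, V=2.94; Q2=11.76, Q4=8.82; dissipated=0.000
Total dissipated: 7.988 μJ

Answer: 7.99 μJ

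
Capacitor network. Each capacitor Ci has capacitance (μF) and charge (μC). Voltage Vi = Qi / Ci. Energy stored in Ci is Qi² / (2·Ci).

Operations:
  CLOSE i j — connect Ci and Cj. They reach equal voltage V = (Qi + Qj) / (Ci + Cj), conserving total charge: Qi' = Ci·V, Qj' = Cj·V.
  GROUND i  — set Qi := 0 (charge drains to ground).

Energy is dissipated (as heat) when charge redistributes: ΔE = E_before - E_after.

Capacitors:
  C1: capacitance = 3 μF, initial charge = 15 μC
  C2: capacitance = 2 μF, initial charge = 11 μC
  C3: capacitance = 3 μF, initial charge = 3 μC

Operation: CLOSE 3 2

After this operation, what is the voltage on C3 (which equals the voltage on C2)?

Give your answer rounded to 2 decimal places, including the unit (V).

Answer: 2.80 V

Derivation:
Initial: C1(3μF, Q=15μC, V=5.00V), C2(2μF, Q=11μC, V=5.50V), C3(3μF, Q=3μC, V=1.00V)
Op 1: CLOSE 3-2: Q_total=14.00, C_total=5.00, V=2.80; Q3=8.40, Q2=5.60; dissipated=12.150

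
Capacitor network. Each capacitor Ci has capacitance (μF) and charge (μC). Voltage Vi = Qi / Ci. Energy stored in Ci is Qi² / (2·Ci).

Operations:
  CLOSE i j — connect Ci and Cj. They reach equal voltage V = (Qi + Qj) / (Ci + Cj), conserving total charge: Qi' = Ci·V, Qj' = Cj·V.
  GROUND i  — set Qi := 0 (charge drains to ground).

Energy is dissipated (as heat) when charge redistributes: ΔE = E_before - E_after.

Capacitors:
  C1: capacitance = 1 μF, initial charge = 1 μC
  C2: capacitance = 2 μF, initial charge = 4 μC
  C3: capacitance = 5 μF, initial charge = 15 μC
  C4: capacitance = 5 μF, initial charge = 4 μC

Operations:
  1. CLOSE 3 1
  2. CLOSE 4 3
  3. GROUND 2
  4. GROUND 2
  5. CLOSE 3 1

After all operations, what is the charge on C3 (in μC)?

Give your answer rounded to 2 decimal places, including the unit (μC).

Initial: C1(1μF, Q=1μC, V=1.00V), C2(2μF, Q=4μC, V=2.00V), C3(5μF, Q=15μC, V=3.00V), C4(5μF, Q=4μC, V=0.80V)
Op 1: CLOSE 3-1: Q_total=16.00, C_total=6.00, V=2.67; Q3=13.33, Q1=2.67; dissipated=1.667
Op 2: CLOSE 4-3: Q_total=17.33, C_total=10.00, V=1.73; Q4=8.67, Q3=8.67; dissipated=4.356
Op 3: GROUND 2: Q2=0; energy lost=4.000
Op 4: GROUND 2: Q2=0; energy lost=0.000
Op 5: CLOSE 3-1: Q_total=11.33, C_total=6.00, V=1.89; Q3=9.44, Q1=1.89; dissipated=0.363
Final charges: Q1=1.89, Q2=0.00, Q3=9.44, Q4=8.67

Answer: 9.44 μC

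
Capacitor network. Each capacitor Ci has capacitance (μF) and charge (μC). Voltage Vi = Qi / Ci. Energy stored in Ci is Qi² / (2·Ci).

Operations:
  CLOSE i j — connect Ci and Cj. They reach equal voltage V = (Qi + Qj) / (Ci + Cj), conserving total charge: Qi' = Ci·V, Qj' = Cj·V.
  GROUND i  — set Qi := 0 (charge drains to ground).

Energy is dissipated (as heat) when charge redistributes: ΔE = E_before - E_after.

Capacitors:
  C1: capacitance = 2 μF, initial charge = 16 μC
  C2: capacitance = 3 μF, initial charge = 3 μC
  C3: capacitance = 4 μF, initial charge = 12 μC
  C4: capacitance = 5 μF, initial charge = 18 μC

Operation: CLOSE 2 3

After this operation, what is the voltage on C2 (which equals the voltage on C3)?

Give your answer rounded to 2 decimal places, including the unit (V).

Initial: C1(2μF, Q=16μC, V=8.00V), C2(3μF, Q=3μC, V=1.00V), C3(4μF, Q=12μC, V=3.00V), C4(5μF, Q=18μC, V=3.60V)
Op 1: CLOSE 2-3: Q_total=15.00, C_total=7.00, V=2.14; Q2=6.43, Q3=8.57; dissipated=3.429

Answer: 2.14 V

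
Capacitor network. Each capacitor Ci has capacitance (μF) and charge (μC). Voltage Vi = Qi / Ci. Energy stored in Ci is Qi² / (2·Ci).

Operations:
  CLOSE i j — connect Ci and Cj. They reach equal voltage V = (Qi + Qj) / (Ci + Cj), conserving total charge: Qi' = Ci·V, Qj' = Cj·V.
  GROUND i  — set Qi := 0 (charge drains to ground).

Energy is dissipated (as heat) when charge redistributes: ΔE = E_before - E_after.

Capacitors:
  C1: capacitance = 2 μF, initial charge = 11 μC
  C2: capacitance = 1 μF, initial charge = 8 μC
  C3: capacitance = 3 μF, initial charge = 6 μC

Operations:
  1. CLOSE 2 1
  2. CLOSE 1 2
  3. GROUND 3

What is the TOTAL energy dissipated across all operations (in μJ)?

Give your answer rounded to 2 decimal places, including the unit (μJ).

Answer: 8.08 μJ

Derivation:
Initial: C1(2μF, Q=11μC, V=5.50V), C2(1μF, Q=8μC, V=8.00V), C3(3μF, Q=6μC, V=2.00V)
Op 1: CLOSE 2-1: Q_total=19.00, C_total=3.00, V=6.33; Q2=6.33, Q1=12.67; dissipated=2.083
Op 2: CLOSE 1-2: Q_total=19.00, C_total=3.00, V=6.33; Q1=12.67, Q2=6.33; dissipated=0.000
Op 3: GROUND 3: Q3=0; energy lost=6.000
Total dissipated: 8.083 μJ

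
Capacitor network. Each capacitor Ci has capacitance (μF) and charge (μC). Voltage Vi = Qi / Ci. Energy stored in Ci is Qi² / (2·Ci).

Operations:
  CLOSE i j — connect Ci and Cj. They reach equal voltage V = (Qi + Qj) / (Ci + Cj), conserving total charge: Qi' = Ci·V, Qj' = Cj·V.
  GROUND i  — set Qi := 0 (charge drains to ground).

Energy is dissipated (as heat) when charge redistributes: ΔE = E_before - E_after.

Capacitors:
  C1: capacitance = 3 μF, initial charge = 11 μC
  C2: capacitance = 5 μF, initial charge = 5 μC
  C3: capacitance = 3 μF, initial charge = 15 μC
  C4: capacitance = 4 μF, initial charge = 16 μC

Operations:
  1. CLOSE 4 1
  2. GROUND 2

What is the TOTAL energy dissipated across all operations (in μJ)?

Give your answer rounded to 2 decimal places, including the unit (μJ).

Initial: C1(3μF, Q=11μC, V=3.67V), C2(5μF, Q=5μC, V=1.00V), C3(3μF, Q=15μC, V=5.00V), C4(4μF, Q=16μC, V=4.00V)
Op 1: CLOSE 4-1: Q_total=27.00, C_total=7.00, V=3.86; Q4=15.43, Q1=11.57; dissipated=0.095
Op 2: GROUND 2: Q2=0; energy lost=2.500
Total dissipated: 2.595 μJ

Answer: 2.60 μJ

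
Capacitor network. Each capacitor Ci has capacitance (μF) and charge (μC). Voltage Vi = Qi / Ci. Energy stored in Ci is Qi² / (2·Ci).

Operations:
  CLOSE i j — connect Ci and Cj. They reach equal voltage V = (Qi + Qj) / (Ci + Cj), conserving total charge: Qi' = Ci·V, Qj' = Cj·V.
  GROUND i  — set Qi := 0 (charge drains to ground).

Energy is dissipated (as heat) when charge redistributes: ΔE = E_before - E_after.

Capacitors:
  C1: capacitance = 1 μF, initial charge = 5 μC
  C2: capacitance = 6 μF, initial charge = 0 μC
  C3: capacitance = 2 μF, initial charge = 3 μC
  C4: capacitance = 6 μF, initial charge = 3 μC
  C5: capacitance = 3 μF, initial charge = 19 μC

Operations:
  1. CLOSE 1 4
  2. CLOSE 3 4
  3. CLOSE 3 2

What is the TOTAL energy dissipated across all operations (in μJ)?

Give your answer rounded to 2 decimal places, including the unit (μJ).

Answer: 9.91 μJ

Derivation:
Initial: C1(1μF, Q=5μC, V=5.00V), C2(6μF, Q=0μC, V=0.00V), C3(2μF, Q=3μC, V=1.50V), C4(6μF, Q=3μC, V=0.50V), C5(3μF, Q=19μC, V=6.33V)
Op 1: CLOSE 1-4: Q_total=8.00, C_total=7.00, V=1.14; Q1=1.14, Q4=6.86; dissipated=8.679
Op 2: CLOSE 3-4: Q_total=9.86, C_total=8.00, V=1.23; Q3=2.46, Q4=7.39; dissipated=0.096
Op 3: CLOSE 3-2: Q_total=2.46, C_total=8.00, V=0.31; Q3=0.62, Q2=1.85; dissipated=1.139
Total dissipated: 9.913 μJ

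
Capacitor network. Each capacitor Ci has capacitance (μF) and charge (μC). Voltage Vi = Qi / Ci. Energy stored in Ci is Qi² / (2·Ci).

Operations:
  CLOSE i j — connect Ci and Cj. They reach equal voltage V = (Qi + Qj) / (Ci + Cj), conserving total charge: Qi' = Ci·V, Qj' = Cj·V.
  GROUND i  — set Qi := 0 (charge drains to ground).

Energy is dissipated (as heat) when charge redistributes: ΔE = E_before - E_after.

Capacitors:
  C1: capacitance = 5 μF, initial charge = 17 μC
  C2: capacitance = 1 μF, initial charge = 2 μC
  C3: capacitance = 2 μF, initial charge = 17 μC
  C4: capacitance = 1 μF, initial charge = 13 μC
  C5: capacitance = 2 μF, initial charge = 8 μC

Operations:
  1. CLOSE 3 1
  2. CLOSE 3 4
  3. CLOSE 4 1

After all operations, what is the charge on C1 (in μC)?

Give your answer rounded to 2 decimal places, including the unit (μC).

Answer: 26.55 μC

Derivation:
Initial: C1(5μF, Q=17μC, V=3.40V), C2(1μF, Q=2μC, V=2.00V), C3(2μF, Q=17μC, V=8.50V), C4(1μF, Q=13μC, V=13.00V), C5(2μF, Q=8μC, V=4.00V)
Op 1: CLOSE 3-1: Q_total=34.00, C_total=7.00, V=4.86; Q3=9.71, Q1=24.29; dissipated=18.579
Op 2: CLOSE 3-4: Q_total=22.71, C_total=3.00, V=7.57; Q3=15.14, Q4=7.57; dissipated=22.102
Op 3: CLOSE 4-1: Q_total=31.86, C_total=6.00, V=5.31; Q4=5.31, Q1=26.55; dissipated=3.070
Final charges: Q1=26.55, Q2=2.00, Q3=15.14, Q4=5.31, Q5=8.00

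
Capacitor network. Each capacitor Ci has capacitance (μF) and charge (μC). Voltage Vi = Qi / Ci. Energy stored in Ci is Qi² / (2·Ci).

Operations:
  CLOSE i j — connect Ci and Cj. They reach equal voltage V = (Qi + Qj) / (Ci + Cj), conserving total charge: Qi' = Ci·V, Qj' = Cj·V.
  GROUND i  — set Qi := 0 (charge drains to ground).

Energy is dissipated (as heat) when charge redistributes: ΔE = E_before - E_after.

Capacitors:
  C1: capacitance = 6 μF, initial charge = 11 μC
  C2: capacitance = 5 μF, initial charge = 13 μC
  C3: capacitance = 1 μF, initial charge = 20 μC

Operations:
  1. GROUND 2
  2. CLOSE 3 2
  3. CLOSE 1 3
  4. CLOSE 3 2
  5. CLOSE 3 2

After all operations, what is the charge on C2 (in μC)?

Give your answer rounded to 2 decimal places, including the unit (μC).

Answer: 15.60 μC

Derivation:
Initial: C1(6μF, Q=11μC, V=1.83V), C2(5μF, Q=13μC, V=2.60V), C3(1μF, Q=20μC, V=20.00V)
Op 1: GROUND 2: Q2=0; energy lost=16.900
Op 2: CLOSE 3-2: Q_total=20.00, C_total=6.00, V=3.33; Q3=3.33, Q2=16.67; dissipated=166.667
Op 3: CLOSE 1-3: Q_total=14.33, C_total=7.00, V=2.05; Q1=12.29, Q3=2.05; dissipated=0.964
Op 4: CLOSE 3-2: Q_total=18.71, C_total=6.00, V=3.12; Q3=3.12, Q2=15.60; dissipated=0.689
Op 5: CLOSE 3-2: Q_total=18.71, C_total=6.00, V=3.12; Q3=3.12, Q2=15.60; dissipated=0.000
Final charges: Q1=12.29, Q2=15.60, Q3=3.12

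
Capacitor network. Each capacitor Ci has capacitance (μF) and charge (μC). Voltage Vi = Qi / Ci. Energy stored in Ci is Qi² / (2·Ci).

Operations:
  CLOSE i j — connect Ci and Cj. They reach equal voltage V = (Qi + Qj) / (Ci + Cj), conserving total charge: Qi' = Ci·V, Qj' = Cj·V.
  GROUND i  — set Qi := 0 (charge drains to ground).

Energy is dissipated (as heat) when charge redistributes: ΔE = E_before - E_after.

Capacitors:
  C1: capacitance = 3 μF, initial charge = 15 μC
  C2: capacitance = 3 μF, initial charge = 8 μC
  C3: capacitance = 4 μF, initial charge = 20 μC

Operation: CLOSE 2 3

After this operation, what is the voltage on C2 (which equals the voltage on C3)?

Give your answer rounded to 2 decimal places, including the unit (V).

Answer: 4.00 V

Derivation:
Initial: C1(3μF, Q=15μC, V=5.00V), C2(3μF, Q=8μC, V=2.67V), C3(4μF, Q=20μC, V=5.00V)
Op 1: CLOSE 2-3: Q_total=28.00, C_total=7.00, V=4.00; Q2=12.00, Q3=16.00; dissipated=4.667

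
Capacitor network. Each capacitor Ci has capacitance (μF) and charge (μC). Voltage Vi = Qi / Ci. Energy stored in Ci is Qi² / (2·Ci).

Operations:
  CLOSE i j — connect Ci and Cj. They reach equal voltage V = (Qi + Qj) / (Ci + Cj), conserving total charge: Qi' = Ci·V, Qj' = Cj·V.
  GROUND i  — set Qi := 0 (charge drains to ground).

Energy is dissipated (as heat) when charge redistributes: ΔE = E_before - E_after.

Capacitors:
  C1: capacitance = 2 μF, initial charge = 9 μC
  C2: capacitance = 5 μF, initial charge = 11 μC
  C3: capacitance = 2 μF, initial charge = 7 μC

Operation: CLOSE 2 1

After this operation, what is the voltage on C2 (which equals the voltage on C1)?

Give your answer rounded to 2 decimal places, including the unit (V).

Initial: C1(2μF, Q=9μC, V=4.50V), C2(5μF, Q=11μC, V=2.20V), C3(2μF, Q=7μC, V=3.50V)
Op 1: CLOSE 2-1: Q_total=20.00, C_total=7.00, V=2.86; Q2=14.29, Q1=5.71; dissipated=3.779

Answer: 2.86 V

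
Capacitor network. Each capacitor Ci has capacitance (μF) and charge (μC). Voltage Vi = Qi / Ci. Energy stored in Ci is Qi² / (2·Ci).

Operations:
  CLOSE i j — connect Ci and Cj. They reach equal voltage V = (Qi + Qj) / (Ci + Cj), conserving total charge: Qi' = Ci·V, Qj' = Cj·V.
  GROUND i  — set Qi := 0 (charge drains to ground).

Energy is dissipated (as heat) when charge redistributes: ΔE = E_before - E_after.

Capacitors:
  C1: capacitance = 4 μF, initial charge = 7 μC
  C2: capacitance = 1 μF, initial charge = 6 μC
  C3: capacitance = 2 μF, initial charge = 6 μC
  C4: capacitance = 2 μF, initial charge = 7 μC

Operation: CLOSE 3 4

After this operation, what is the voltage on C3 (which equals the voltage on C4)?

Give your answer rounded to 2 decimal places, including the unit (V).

Answer: 3.25 V

Derivation:
Initial: C1(4μF, Q=7μC, V=1.75V), C2(1μF, Q=6μC, V=6.00V), C3(2μF, Q=6μC, V=3.00V), C4(2μF, Q=7μC, V=3.50V)
Op 1: CLOSE 3-4: Q_total=13.00, C_total=4.00, V=3.25; Q3=6.50, Q4=6.50; dissipated=0.125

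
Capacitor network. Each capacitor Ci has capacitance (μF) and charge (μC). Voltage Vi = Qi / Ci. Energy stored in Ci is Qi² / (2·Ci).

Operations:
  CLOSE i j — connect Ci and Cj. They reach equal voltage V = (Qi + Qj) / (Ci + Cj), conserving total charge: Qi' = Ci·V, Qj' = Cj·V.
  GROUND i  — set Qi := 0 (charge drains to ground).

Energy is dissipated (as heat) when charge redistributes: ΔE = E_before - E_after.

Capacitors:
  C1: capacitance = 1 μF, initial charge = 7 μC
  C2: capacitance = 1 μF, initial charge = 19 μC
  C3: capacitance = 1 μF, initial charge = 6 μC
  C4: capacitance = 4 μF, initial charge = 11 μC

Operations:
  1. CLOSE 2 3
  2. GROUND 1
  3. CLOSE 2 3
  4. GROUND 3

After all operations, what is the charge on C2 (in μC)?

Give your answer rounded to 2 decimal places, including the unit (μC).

Answer: 12.50 μC

Derivation:
Initial: C1(1μF, Q=7μC, V=7.00V), C2(1μF, Q=19μC, V=19.00V), C3(1μF, Q=6μC, V=6.00V), C4(4μF, Q=11μC, V=2.75V)
Op 1: CLOSE 2-3: Q_total=25.00, C_total=2.00, V=12.50; Q2=12.50, Q3=12.50; dissipated=42.250
Op 2: GROUND 1: Q1=0; energy lost=24.500
Op 3: CLOSE 2-3: Q_total=25.00, C_total=2.00, V=12.50; Q2=12.50, Q3=12.50; dissipated=0.000
Op 4: GROUND 3: Q3=0; energy lost=78.125
Final charges: Q1=0.00, Q2=12.50, Q3=0.00, Q4=11.00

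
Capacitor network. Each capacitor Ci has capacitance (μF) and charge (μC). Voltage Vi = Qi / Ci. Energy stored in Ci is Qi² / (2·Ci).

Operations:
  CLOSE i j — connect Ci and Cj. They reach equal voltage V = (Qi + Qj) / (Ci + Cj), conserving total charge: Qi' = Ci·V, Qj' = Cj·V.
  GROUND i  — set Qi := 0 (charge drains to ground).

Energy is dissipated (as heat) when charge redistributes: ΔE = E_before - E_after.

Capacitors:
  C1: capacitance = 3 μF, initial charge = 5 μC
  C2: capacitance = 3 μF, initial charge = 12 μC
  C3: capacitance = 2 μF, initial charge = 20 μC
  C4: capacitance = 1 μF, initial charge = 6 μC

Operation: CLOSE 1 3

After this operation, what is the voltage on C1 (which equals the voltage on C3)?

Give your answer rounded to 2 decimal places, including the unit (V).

Answer: 5.00 V

Derivation:
Initial: C1(3μF, Q=5μC, V=1.67V), C2(3μF, Q=12μC, V=4.00V), C3(2μF, Q=20μC, V=10.00V), C4(1μF, Q=6μC, V=6.00V)
Op 1: CLOSE 1-3: Q_total=25.00, C_total=5.00, V=5.00; Q1=15.00, Q3=10.00; dissipated=41.667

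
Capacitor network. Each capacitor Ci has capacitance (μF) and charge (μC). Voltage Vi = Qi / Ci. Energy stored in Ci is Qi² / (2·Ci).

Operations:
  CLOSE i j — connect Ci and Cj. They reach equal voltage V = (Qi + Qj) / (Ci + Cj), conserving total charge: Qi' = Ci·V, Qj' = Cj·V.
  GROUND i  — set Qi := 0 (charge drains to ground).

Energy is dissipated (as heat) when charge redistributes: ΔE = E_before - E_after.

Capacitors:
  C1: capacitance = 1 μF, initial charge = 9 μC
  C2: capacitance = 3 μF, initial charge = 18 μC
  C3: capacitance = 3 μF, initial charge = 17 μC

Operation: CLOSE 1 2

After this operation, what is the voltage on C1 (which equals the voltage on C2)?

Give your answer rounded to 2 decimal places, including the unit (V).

Initial: C1(1μF, Q=9μC, V=9.00V), C2(3μF, Q=18μC, V=6.00V), C3(3μF, Q=17μC, V=5.67V)
Op 1: CLOSE 1-2: Q_total=27.00, C_total=4.00, V=6.75; Q1=6.75, Q2=20.25; dissipated=3.375

Answer: 6.75 V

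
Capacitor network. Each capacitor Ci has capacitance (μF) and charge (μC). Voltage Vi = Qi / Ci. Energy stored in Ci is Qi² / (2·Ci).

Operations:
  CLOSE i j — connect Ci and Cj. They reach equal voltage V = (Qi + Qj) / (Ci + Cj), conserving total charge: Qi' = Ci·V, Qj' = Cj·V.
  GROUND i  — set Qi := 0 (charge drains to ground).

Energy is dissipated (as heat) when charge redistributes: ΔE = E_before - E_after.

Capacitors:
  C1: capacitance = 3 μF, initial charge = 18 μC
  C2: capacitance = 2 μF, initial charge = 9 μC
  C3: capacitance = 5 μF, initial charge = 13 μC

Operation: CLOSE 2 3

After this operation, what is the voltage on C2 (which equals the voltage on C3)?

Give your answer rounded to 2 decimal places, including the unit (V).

Initial: C1(3μF, Q=18μC, V=6.00V), C2(2μF, Q=9μC, V=4.50V), C3(5μF, Q=13μC, V=2.60V)
Op 1: CLOSE 2-3: Q_total=22.00, C_total=7.00, V=3.14; Q2=6.29, Q3=15.71; dissipated=2.579

Answer: 3.14 V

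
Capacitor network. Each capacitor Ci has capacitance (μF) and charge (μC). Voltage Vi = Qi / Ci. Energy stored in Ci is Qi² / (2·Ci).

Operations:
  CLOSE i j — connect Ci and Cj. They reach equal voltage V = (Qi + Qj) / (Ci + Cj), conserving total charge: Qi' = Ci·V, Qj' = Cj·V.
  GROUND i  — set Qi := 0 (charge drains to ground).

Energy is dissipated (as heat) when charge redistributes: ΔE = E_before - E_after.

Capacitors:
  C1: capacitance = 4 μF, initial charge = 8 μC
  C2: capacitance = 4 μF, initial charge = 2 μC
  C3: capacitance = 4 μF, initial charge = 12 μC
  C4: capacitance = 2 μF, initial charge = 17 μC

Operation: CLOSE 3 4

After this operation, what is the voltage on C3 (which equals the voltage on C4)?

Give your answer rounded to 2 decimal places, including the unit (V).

Answer: 4.83 V

Derivation:
Initial: C1(4μF, Q=8μC, V=2.00V), C2(4μF, Q=2μC, V=0.50V), C3(4μF, Q=12μC, V=3.00V), C4(2μF, Q=17μC, V=8.50V)
Op 1: CLOSE 3-4: Q_total=29.00, C_total=6.00, V=4.83; Q3=19.33, Q4=9.67; dissipated=20.167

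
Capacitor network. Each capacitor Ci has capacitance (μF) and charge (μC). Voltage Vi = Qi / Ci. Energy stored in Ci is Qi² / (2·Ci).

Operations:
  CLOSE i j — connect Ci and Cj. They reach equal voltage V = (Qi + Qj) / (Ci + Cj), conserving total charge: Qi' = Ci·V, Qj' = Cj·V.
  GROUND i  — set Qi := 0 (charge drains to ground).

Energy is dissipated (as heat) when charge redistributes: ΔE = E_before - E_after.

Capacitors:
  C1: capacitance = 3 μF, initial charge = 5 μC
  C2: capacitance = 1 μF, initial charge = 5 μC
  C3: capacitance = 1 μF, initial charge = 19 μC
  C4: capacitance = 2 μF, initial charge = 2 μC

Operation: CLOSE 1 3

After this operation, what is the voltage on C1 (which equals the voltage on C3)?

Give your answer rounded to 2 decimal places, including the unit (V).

Initial: C1(3μF, Q=5μC, V=1.67V), C2(1μF, Q=5μC, V=5.00V), C3(1μF, Q=19μC, V=19.00V), C4(2μF, Q=2μC, V=1.00V)
Op 1: CLOSE 1-3: Q_total=24.00, C_total=4.00, V=6.00; Q1=18.00, Q3=6.00; dissipated=112.667

Answer: 6.00 V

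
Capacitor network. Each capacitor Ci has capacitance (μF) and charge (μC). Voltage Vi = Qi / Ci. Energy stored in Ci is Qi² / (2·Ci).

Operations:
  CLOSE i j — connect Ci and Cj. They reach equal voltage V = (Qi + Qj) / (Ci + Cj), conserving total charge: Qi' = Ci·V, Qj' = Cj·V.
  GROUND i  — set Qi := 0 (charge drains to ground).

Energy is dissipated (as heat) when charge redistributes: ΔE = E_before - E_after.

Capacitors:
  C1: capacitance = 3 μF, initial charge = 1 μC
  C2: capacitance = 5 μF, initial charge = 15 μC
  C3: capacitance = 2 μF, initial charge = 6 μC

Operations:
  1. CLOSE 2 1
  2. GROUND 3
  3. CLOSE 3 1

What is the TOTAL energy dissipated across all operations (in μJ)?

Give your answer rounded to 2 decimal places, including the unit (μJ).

Answer: 18.07 μJ

Derivation:
Initial: C1(3μF, Q=1μC, V=0.33V), C2(5μF, Q=15μC, V=3.00V), C3(2μF, Q=6μC, V=3.00V)
Op 1: CLOSE 2-1: Q_total=16.00, C_total=8.00, V=2.00; Q2=10.00, Q1=6.00; dissipated=6.667
Op 2: GROUND 3: Q3=0; energy lost=9.000
Op 3: CLOSE 3-1: Q_total=6.00, C_total=5.00, V=1.20; Q3=2.40, Q1=3.60; dissipated=2.400
Total dissipated: 18.067 μJ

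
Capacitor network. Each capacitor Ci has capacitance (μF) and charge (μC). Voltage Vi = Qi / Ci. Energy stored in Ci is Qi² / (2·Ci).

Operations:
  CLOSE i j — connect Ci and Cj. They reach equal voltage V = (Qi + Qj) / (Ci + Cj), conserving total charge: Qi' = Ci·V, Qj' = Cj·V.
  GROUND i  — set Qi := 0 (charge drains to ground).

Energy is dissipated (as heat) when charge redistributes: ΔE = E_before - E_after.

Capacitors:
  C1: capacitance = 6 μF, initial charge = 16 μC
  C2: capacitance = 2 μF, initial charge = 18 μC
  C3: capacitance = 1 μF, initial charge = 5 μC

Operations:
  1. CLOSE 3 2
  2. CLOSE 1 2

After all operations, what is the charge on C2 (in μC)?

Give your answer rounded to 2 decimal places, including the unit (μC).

Answer: 7.83 μC

Derivation:
Initial: C1(6μF, Q=16μC, V=2.67V), C2(2μF, Q=18μC, V=9.00V), C3(1μF, Q=5μC, V=5.00V)
Op 1: CLOSE 3-2: Q_total=23.00, C_total=3.00, V=7.67; Q3=7.67, Q2=15.33; dissipated=5.333
Op 2: CLOSE 1-2: Q_total=31.33, C_total=8.00, V=3.92; Q1=23.50, Q2=7.83; dissipated=18.750
Final charges: Q1=23.50, Q2=7.83, Q3=7.67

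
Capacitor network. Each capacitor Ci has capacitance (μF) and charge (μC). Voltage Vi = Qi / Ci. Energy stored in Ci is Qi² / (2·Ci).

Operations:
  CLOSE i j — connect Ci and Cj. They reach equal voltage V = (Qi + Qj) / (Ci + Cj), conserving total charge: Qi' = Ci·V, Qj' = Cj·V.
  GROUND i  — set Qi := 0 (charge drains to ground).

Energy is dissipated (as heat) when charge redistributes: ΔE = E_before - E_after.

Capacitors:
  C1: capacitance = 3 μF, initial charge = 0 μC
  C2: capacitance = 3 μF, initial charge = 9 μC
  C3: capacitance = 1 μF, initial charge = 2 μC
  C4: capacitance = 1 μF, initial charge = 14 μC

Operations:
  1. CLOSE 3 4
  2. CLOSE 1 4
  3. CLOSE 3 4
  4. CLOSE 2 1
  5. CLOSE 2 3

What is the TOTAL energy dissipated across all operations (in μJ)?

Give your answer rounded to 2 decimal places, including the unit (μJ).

Initial: C1(3μF, Q=0μC, V=0.00V), C2(3μF, Q=9μC, V=3.00V), C3(1μF, Q=2μC, V=2.00V), C4(1μF, Q=14μC, V=14.00V)
Op 1: CLOSE 3-4: Q_total=16.00, C_total=2.00, V=8.00; Q3=8.00, Q4=8.00; dissipated=36.000
Op 2: CLOSE 1-4: Q_total=8.00, C_total=4.00, V=2.00; Q1=6.00, Q4=2.00; dissipated=24.000
Op 3: CLOSE 3-4: Q_total=10.00, C_total=2.00, V=5.00; Q3=5.00, Q4=5.00; dissipated=9.000
Op 4: CLOSE 2-1: Q_total=15.00, C_total=6.00, V=2.50; Q2=7.50, Q1=7.50; dissipated=0.750
Op 5: CLOSE 2-3: Q_total=12.50, C_total=4.00, V=3.12; Q2=9.38, Q3=3.12; dissipated=2.344
Total dissipated: 72.094 μJ

Answer: 72.09 μJ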